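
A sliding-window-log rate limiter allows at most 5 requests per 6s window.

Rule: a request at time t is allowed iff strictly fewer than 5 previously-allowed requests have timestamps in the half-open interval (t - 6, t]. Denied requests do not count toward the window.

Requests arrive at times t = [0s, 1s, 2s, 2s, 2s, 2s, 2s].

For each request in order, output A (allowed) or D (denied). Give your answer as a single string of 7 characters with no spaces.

Tracking allowed requests in the window:
  req#1 t=0s: ALLOW
  req#2 t=1s: ALLOW
  req#3 t=2s: ALLOW
  req#4 t=2s: ALLOW
  req#5 t=2s: ALLOW
  req#6 t=2s: DENY
  req#7 t=2s: DENY

Answer: AAAAADD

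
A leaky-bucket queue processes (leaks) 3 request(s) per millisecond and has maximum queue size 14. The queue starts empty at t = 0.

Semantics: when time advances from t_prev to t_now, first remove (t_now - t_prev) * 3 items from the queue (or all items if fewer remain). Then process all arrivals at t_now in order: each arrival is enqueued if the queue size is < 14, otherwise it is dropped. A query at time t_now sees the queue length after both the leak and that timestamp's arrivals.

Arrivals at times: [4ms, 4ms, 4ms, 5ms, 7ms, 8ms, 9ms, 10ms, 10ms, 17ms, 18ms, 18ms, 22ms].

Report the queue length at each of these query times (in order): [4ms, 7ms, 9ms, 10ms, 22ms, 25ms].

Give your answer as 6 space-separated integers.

Answer: 3 1 1 2 1 0

Derivation:
Queue lengths at query times:
  query t=4ms: backlog = 3
  query t=7ms: backlog = 1
  query t=9ms: backlog = 1
  query t=10ms: backlog = 2
  query t=22ms: backlog = 1
  query t=25ms: backlog = 0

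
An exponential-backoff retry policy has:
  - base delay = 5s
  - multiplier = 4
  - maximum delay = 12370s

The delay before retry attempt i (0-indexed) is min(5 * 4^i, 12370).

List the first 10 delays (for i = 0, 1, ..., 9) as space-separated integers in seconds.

Computing each delay:
  i=0: min(5*4^0, 12370) = 5
  i=1: min(5*4^1, 12370) = 20
  i=2: min(5*4^2, 12370) = 80
  i=3: min(5*4^3, 12370) = 320
  i=4: min(5*4^4, 12370) = 1280
  i=5: min(5*4^5, 12370) = 5120
  i=6: min(5*4^6, 12370) = 12370
  i=7: min(5*4^7, 12370) = 12370
  i=8: min(5*4^8, 12370) = 12370
  i=9: min(5*4^9, 12370) = 12370

Answer: 5 20 80 320 1280 5120 12370 12370 12370 12370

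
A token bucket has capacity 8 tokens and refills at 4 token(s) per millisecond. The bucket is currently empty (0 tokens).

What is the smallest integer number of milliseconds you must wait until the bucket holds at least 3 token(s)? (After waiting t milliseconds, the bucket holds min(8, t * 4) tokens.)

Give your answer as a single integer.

Need t * 4 >= 3, so t >= 3/4.
Smallest integer t = ceil(3/4) = 1.

Answer: 1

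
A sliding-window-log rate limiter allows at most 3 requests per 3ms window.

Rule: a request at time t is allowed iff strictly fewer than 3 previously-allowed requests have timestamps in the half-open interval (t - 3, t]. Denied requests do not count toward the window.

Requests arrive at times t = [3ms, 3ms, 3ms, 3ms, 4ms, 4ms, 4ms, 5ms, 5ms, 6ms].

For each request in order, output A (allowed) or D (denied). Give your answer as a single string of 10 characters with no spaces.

Answer: AAADDDDDDA

Derivation:
Tracking allowed requests in the window:
  req#1 t=3ms: ALLOW
  req#2 t=3ms: ALLOW
  req#3 t=3ms: ALLOW
  req#4 t=3ms: DENY
  req#5 t=4ms: DENY
  req#6 t=4ms: DENY
  req#7 t=4ms: DENY
  req#8 t=5ms: DENY
  req#9 t=5ms: DENY
  req#10 t=6ms: ALLOW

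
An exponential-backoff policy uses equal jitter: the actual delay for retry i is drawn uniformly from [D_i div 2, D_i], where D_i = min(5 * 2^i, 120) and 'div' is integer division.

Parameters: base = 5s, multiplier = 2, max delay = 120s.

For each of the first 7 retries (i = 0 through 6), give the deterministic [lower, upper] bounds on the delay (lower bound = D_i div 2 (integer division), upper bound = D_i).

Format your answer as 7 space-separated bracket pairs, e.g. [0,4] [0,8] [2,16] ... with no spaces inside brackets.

Answer: [2,5] [5,10] [10,20] [20,40] [40,80] [60,120] [60,120]

Derivation:
Computing bounds per retry:
  i=0: D_i=min(5*2^0,120)=5, bounds=[2,5]
  i=1: D_i=min(5*2^1,120)=10, bounds=[5,10]
  i=2: D_i=min(5*2^2,120)=20, bounds=[10,20]
  i=3: D_i=min(5*2^3,120)=40, bounds=[20,40]
  i=4: D_i=min(5*2^4,120)=80, bounds=[40,80]
  i=5: D_i=min(5*2^5,120)=120, bounds=[60,120]
  i=6: D_i=min(5*2^6,120)=120, bounds=[60,120]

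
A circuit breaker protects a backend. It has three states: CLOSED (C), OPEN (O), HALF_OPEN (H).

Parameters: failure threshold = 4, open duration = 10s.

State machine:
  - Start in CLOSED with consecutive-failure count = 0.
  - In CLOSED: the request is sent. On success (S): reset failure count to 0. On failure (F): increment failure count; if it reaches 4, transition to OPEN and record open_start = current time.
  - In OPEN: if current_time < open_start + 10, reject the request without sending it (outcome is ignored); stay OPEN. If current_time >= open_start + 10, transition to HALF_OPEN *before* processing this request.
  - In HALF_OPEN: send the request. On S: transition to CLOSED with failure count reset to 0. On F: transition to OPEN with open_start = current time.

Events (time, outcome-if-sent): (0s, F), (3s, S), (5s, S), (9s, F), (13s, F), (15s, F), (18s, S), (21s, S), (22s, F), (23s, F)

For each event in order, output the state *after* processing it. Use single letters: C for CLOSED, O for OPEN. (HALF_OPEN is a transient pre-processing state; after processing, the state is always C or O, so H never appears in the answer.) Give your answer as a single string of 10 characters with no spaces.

State after each event:
  event#1 t=0s outcome=F: state=CLOSED
  event#2 t=3s outcome=S: state=CLOSED
  event#3 t=5s outcome=S: state=CLOSED
  event#4 t=9s outcome=F: state=CLOSED
  event#5 t=13s outcome=F: state=CLOSED
  event#6 t=15s outcome=F: state=CLOSED
  event#7 t=18s outcome=S: state=CLOSED
  event#8 t=21s outcome=S: state=CLOSED
  event#9 t=22s outcome=F: state=CLOSED
  event#10 t=23s outcome=F: state=CLOSED

Answer: CCCCCCCCCC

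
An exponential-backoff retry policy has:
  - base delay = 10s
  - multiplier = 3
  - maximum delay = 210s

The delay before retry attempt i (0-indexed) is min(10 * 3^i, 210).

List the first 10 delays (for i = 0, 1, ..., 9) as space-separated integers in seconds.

Computing each delay:
  i=0: min(10*3^0, 210) = 10
  i=1: min(10*3^1, 210) = 30
  i=2: min(10*3^2, 210) = 90
  i=3: min(10*3^3, 210) = 210
  i=4: min(10*3^4, 210) = 210
  i=5: min(10*3^5, 210) = 210
  i=6: min(10*3^6, 210) = 210
  i=7: min(10*3^7, 210) = 210
  i=8: min(10*3^8, 210) = 210
  i=9: min(10*3^9, 210) = 210

Answer: 10 30 90 210 210 210 210 210 210 210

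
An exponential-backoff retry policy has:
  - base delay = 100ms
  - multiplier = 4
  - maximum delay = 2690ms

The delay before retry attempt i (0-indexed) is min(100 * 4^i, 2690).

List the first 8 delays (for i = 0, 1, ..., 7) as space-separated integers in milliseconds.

Answer: 100 400 1600 2690 2690 2690 2690 2690

Derivation:
Computing each delay:
  i=0: min(100*4^0, 2690) = 100
  i=1: min(100*4^1, 2690) = 400
  i=2: min(100*4^2, 2690) = 1600
  i=3: min(100*4^3, 2690) = 2690
  i=4: min(100*4^4, 2690) = 2690
  i=5: min(100*4^5, 2690) = 2690
  i=6: min(100*4^6, 2690) = 2690
  i=7: min(100*4^7, 2690) = 2690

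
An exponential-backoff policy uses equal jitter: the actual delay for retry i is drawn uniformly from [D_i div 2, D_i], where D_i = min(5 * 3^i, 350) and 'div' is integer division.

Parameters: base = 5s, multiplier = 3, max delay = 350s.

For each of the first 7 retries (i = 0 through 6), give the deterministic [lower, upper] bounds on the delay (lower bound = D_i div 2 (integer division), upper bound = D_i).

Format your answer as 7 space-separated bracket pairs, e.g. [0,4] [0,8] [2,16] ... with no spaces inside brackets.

Computing bounds per retry:
  i=0: D_i=min(5*3^0,350)=5, bounds=[2,5]
  i=1: D_i=min(5*3^1,350)=15, bounds=[7,15]
  i=2: D_i=min(5*3^2,350)=45, bounds=[22,45]
  i=3: D_i=min(5*3^3,350)=135, bounds=[67,135]
  i=4: D_i=min(5*3^4,350)=350, bounds=[175,350]
  i=5: D_i=min(5*3^5,350)=350, bounds=[175,350]
  i=6: D_i=min(5*3^6,350)=350, bounds=[175,350]

Answer: [2,5] [7,15] [22,45] [67,135] [175,350] [175,350] [175,350]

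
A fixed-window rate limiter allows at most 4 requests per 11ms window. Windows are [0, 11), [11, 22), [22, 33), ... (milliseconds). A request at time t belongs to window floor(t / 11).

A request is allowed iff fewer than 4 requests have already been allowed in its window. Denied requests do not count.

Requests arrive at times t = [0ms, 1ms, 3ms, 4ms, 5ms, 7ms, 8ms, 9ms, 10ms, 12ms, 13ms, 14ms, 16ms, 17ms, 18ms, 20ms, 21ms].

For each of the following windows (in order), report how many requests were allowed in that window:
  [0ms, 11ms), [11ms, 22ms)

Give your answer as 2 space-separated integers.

Answer: 4 4

Derivation:
Processing requests:
  req#1 t=0ms (window 0): ALLOW
  req#2 t=1ms (window 0): ALLOW
  req#3 t=3ms (window 0): ALLOW
  req#4 t=4ms (window 0): ALLOW
  req#5 t=5ms (window 0): DENY
  req#6 t=7ms (window 0): DENY
  req#7 t=8ms (window 0): DENY
  req#8 t=9ms (window 0): DENY
  req#9 t=10ms (window 0): DENY
  req#10 t=12ms (window 1): ALLOW
  req#11 t=13ms (window 1): ALLOW
  req#12 t=14ms (window 1): ALLOW
  req#13 t=16ms (window 1): ALLOW
  req#14 t=17ms (window 1): DENY
  req#15 t=18ms (window 1): DENY
  req#16 t=20ms (window 1): DENY
  req#17 t=21ms (window 1): DENY

Allowed counts by window: 4 4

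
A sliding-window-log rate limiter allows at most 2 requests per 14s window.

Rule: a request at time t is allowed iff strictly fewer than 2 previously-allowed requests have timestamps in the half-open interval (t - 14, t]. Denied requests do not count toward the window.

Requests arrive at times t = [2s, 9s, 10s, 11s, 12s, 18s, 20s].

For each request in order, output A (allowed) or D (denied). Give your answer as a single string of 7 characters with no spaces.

Tracking allowed requests in the window:
  req#1 t=2s: ALLOW
  req#2 t=9s: ALLOW
  req#3 t=10s: DENY
  req#4 t=11s: DENY
  req#5 t=12s: DENY
  req#6 t=18s: ALLOW
  req#7 t=20s: DENY

Answer: AADDDAD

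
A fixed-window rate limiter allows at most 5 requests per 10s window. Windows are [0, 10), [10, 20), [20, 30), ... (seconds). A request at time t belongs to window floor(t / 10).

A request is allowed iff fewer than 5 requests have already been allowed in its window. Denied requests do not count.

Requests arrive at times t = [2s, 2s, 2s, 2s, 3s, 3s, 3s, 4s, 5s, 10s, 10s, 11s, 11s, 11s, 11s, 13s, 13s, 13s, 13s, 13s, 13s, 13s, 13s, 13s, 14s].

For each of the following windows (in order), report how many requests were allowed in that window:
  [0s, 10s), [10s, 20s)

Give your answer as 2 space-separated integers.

Answer: 5 5

Derivation:
Processing requests:
  req#1 t=2s (window 0): ALLOW
  req#2 t=2s (window 0): ALLOW
  req#3 t=2s (window 0): ALLOW
  req#4 t=2s (window 0): ALLOW
  req#5 t=3s (window 0): ALLOW
  req#6 t=3s (window 0): DENY
  req#7 t=3s (window 0): DENY
  req#8 t=4s (window 0): DENY
  req#9 t=5s (window 0): DENY
  req#10 t=10s (window 1): ALLOW
  req#11 t=10s (window 1): ALLOW
  req#12 t=11s (window 1): ALLOW
  req#13 t=11s (window 1): ALLOW
  req#14 t=11s (window 1): ALLOW
  req#15 t=11s (window 1): DENY
  req#16 t=13s (window 1): DENY
  req#17 t=13s (window 1): DENY
  req#18 t=13s (window 1): DENY
  req#19 t=13s (window 1): DENY
  req#20 t=13s (window 1): DENY
  req#21 t=13s (window 1): DENY
  req#22 t=13s (window 1): DENY
  req#23 t=13s (window 1): DENY
  req#24 t=13s (window 1): DENY
  req#25 t=14s (window 1): DENY

Allowed counts by window: 5 5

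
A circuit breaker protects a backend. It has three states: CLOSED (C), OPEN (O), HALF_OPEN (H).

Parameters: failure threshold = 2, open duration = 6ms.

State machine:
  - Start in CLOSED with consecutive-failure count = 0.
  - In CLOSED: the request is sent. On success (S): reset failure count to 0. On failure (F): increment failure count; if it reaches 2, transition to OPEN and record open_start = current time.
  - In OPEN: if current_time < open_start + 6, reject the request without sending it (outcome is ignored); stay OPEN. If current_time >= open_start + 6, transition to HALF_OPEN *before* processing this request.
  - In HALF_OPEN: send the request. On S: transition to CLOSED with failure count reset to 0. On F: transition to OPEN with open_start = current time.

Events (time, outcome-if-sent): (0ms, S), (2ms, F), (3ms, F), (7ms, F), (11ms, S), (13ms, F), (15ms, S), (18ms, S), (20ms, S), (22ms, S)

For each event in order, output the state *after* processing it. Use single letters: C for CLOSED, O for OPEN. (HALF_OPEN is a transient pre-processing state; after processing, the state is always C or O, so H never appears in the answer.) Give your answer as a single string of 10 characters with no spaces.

Answer: CCOOCCCCCC

Derivation:
State after each event:
  event#1 t=0ms outcome=S: state=CLOSED
  event#2 t=2ms outcome=F: state=CLOSED
  event#3 t=3ms outcome=F: state=OPEN
  event#4 t=7ms outcome=F: state=OPEN
  event#5 t=11ms outcome=S: state=CLOSED
  event#6 t=13ms outcome=F: state=CLOSED
  event#7 t=15ms outcome=S: state=CLOSED
  event#8 t=18ms outcome=S: state=CLOSED
  event#9 t=20ms outcome=S: state=CLOSED
  event#10 t=22ms outcome=S: state=CLOSED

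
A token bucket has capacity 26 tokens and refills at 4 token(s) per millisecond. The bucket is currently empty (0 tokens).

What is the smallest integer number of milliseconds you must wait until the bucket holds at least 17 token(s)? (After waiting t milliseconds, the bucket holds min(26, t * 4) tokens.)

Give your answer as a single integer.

Need t * 4 >= 17, so t >= 17/4.
Smallest integer t = ceil(17/4) = 5.

Answer: 5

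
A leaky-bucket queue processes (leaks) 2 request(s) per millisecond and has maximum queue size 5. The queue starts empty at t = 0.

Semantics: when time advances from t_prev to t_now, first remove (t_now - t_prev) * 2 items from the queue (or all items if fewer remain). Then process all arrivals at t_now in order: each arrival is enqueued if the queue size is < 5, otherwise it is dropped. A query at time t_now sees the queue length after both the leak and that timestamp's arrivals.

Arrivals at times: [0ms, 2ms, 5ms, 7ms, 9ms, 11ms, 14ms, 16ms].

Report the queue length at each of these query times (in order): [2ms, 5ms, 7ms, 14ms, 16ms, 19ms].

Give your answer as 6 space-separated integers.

Queue lengths at query times:
  query t=2ms: backlog = 1
  query t=5ms: backlog = 1
  query t=7ms: backlog = 1
  query t=14ms: backlog = 1
  query t=16ms: backlog = 1
  query t=19ms: backlog = 0

Answer: 1 1 1 1 1 0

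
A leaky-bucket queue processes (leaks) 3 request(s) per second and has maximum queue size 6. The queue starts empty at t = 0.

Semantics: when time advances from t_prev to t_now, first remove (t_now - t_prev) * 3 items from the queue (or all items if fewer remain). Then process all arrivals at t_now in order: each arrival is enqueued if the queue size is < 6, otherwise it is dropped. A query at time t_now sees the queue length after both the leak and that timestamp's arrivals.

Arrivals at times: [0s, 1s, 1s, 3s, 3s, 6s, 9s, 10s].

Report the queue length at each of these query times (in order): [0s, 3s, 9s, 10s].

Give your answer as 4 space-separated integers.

Queue lengths at query times:
  query t=0s: backlog = 1
  query t=3s: backlog = 2
  query t=9s: backlog = 1
  query t=10s: backlog = 1

Answer: 1 2 1 1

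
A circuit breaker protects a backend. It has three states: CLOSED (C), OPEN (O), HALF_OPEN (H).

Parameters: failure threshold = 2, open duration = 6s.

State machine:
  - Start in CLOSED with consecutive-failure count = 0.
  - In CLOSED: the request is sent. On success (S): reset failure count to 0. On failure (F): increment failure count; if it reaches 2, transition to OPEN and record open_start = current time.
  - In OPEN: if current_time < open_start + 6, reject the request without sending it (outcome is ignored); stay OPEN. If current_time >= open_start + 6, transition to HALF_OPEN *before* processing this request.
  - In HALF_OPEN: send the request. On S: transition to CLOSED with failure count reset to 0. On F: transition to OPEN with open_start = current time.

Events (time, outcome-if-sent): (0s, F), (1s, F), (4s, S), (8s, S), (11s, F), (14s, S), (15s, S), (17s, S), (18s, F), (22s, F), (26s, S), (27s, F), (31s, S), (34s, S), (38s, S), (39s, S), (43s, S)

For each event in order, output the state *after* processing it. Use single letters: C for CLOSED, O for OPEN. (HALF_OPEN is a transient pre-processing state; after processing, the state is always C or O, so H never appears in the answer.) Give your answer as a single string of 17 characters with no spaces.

Answer: COOCCCCCCOOOCCCCC

Derivation:
State after each event:
  event#1 t=0s outcome=F: state=CLOSED
  event#2 t=1s outcome=F: state=OPEN
  event#3 t=4s outcome=S: state=OPEN
  event#4 t=8s outcome=S: state=CLOSED
  event#5 t=11s outcome=F: state=CLOSED
  event#6 t=14s outcome=S: state=CLOSED
  event#7 t=15s outcome=S: state=CLOSED
  event#8 t=17s outcome=S: state=CLOSED
  event#9 t=18s outcome=F: state=CLOSED
  event#10 t=22s outcome=F: state=OPEN
  event#11 t=26s outcome=S: state=OPEN
  event#12 t=27s outcome=F: state=OPEN
  event#13 t=31s outcome=S: state=CLOSED
  event#14 t=34s outcome=S: state=CLOSED
  event#15 t=38s outcome=S: state=CLOSED
  event#16 t=39s outcome=S: state=CLOSED
  event#17 t=43s outcome=S: state=CLOSED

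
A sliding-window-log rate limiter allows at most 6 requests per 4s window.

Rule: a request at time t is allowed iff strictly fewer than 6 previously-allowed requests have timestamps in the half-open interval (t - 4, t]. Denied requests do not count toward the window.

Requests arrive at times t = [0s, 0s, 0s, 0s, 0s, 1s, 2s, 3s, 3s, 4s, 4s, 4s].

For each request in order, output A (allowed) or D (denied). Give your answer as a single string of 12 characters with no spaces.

Tracking allowed requests in the window:
  req#1 t=0s: ALLOW
  req#2 t=0s: ALLOW
  req#3 t=0s: ALLOW
  req#4 t=0s: ALLOW
  req#5 t=0s: ALLOW
  req#6 t=1s: ALLOW
  req#7 t=2s: DENY
  req#8 t=3s: DENY
  req#9 t=3s: DENY
  req#10 t=4s: ALLOW
  req#11 t=4s: ALLOW
  req#12 t=4s: ALLOW

Answer: AAAAAADDDAAA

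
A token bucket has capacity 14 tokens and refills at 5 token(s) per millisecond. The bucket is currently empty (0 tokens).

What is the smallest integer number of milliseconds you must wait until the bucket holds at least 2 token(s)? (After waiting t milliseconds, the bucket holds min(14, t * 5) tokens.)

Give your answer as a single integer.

Need t * 5 >= 2, so t >= 2/5.
Smallest integer t = ceil(2/5) = 1.

Answer: 1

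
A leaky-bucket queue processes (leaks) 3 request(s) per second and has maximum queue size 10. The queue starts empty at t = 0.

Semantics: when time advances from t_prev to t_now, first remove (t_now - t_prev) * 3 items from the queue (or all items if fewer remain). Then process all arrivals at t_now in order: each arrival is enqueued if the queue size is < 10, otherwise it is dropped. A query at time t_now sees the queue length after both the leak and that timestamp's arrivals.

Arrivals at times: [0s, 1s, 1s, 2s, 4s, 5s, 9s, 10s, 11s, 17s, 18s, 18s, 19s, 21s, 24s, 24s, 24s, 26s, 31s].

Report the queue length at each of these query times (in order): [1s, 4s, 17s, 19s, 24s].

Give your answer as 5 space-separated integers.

Queue lengths at query times:
  query t=1s: backlog = 2
  query t=4s: backlog = 1
  query t=17s: backlog = 1
  query t=19s: backlog = 1
  query t=24s: backlog = 3

Answer: 2 1 1 1 3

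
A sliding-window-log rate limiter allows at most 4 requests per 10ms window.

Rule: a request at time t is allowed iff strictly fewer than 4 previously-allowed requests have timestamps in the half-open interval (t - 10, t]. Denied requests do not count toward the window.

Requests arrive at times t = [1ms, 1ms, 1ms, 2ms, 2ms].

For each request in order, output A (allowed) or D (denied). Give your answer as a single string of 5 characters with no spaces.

Answer: AAAAD

Derivation:
Tracking allowed requests in the window:
  req#1 t=1ms: ALLOW
  req#2 t=1ms: ALLOW
  req#3 t=1ms: ALLOW
  req#4 t=2ms: ALLOW
  req#5 t=2ms: DENY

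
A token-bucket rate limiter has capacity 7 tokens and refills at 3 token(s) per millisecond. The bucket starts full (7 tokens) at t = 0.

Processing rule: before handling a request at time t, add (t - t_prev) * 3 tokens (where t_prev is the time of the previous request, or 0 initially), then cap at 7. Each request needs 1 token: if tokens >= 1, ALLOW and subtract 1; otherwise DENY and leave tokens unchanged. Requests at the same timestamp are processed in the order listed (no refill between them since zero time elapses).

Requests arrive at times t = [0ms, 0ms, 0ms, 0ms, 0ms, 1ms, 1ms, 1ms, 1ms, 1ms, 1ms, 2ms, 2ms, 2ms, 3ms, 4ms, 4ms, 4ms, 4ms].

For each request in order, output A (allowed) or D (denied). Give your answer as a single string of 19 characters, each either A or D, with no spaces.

Answer: AAAAAAAAAADAAAAAAAA

Derivation:
Simulating step by step:
  req#1 t=0ms: ALLOW
  req#2 t=0ms: ALLOW
  req#3 t=0ms: ALLOW
  req#4 t=0ms: ALLOW
  req#5 t=0ms: ALLOW
  req#6 t=1ms: ALLOW
  req#7 t=1ms: ALLOW
  req#8 t=1ms: ALLOW
  req#9 t=1ms: ALLOW
  req#10 t=1ms: ALLOW
  req#11 t=1ms: DENY
  req#12 t=2ms: ALLOW
  req#13 t=2ms: ALLOW
  req#14 t=2ms: ALLOW
  req#15 t=3ms: ALLOW
  req#16 t=4ms: ALLOW
  req#17 t=4ms: ALLOW
  req#18 t=4ms: ALLOW
  req#19 t=4ms: ALLOW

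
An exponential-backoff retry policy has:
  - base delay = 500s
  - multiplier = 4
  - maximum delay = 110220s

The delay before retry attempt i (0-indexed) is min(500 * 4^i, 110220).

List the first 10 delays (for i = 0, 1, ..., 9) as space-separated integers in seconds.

Answer: 500 2000 8000 32000 110220 110220 110220 110220 110220 110220

Derivation:
Computing each delay:
  i=0: min(500*4^0, 110220) = 500
  i=1: min(500*4^1, 110220) = 2000
  i=2: min(500*4^2, 110220) = 8000
  i=3: min(500*4^3, 110220) = 32000
  i=4: min(500*4^4, 110220) = 110220
  i=5: min(500*4^5, 110220) = 110220
  i=6: min(500*4^6, 110220) = 110220
  i=7: min(500*4^7, 110220) = 110220
  i=8: min(500*4^8, 110220) = 110220
  i=9: min(500*4^9, 110220) = 110220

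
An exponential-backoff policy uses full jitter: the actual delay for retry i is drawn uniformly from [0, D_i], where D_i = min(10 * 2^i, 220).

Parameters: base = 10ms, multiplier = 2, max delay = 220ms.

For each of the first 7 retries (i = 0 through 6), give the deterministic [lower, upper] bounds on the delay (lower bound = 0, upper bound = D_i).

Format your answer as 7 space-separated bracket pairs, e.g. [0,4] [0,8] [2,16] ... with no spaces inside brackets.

Answer: [0,10] [0,20] [0,40] [0,80] [0,160] [0,220] [0,220]

Derivation:
Computing bounds per retry:
  i=0: D_i=min(10*2^0,220)=10, bounds=[0,10]
  i=1: D_i=min(10*2^1,220)=20, bounds=[0,20]
  i=2: D_i=min(10*2^2,220)=40, bounds=[0,40]
  i=3: D_i=min(10*2^3,220)=80, bounds=[0,80]
  i=4: D_i=min(10*2^4,220)=160, bounds=[0,160]
  i=5: D_i=min(10*2^5,220)=220, bounds=[0,220]
  i=6: D_i=min(10*2^6,220)=220, bounds=[0,220]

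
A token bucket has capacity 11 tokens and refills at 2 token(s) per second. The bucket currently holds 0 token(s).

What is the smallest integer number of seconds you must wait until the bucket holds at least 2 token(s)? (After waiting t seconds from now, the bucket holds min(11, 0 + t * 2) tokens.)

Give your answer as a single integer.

Need 0 + t * 2 >= 2, so t >= 2/2.
Smallest integer t = ceil(2/2) = 1.

Answer: 1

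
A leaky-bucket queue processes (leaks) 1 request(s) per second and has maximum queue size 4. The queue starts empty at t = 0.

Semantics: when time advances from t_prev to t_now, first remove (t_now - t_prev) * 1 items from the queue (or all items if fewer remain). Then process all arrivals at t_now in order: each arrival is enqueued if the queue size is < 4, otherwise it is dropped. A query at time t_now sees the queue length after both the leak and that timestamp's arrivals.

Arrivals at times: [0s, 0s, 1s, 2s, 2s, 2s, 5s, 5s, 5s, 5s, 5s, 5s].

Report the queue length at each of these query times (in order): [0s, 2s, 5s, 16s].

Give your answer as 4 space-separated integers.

Queue lengths at query times:
  query t=0s: backlog = 2
  query t=2s: backlog = 4
  query t=5s: backlog = 4
  query t=16s: backlog = 0

Answer: 2 4 4 0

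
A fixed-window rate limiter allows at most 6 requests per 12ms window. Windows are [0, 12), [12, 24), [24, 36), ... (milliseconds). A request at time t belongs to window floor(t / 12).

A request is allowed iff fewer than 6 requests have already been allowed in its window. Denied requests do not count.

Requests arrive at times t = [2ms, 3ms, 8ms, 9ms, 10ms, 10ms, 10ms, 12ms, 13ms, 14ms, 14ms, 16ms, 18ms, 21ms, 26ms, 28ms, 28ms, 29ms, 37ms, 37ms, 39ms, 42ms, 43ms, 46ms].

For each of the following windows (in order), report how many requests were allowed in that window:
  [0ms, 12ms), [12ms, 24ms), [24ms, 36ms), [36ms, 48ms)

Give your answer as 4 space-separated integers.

Answer: 6 6 4 6

Derivation:
Processing requests:
  req#1 t=2ms (window 0): ALLOW
  req#2 t=3ms (window 0): ALLOW
  req#3 t=8ms (window 0): ALLOW
  req#4 t=9ms (window 0): ALLOW
  req#5 t=10ms (window 0): ALLOW
  req#6 t=10ms (window 0): ALLOW
  req#7 t=10ms (window 0): DENY
  req#8 t=12ms (window 1): ALLOW
  req#9 t=13ms (window 1): ALLOW
  req#10 t=14ms (window 1): ALLOW
  req#11 t=14ms (window 1): ALLOW
  req#12 t=16ms (window 1): ALLOW
  req#13 t=18ms (window 1): ALLOW
  req#14 t=21ms (window 1): DENY
  req#15 t=26ms (window 2): ALLOW
  req#16 t=28ms (window 2): ALLOW
  req#17 t=28ms (window 2): ALLOW
  req#18 t=29ms (window 2): ALLOW
  req#19 t=37ms (window 3): ALLOW
  req#20 t=37ms (window 3): ALLOW
  req#21 t=39ms (window 3): ALLOW
  req#22 t=42ms (window 3): ALLOW
  req#23 t=43ms (window 3): ALLOW
  req#24 t=46ms (window 3): ALLOW

Allowed counts by window: 6 6 4 6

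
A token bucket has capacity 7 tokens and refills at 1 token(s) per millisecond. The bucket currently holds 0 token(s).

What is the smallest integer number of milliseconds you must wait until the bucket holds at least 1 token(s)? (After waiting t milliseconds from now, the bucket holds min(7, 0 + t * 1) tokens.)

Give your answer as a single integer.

Answer: 1

Derivation:
Need 0 + t * 1 >= 1, so t >= 1/1.
Smallest integer t = ceil(1/1) = 1.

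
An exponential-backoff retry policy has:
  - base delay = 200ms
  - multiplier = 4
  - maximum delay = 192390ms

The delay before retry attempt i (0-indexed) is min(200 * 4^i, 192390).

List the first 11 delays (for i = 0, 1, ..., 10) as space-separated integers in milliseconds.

Answer: 200 800 3200 12800 51200 192390 192390 192390 192390 192390 192390

Derivation:
Computing each delay:
  i=0: min(200*4^0, 192390) = 200
  i=1: min(200*4^1, 192390) = 800
  i=2: min(200*4^2, 192390) = 3200
  i=3: min(200*4^3, 192390) = 12800
  i=4: min(200*4^4, 192390) = 51200
  i=5: min(200*4^5, 192390) = 192390
  i=6: min(200*4^6, 192390) = 192390
  i=7: min(200*4^7, 192390) = 192390
  i=8: min(200*4^8, 192390) = 192390
  i=9: min(200*4^9, 192390) = 192390
  i=10: min(200*4^10, 192390) = 192390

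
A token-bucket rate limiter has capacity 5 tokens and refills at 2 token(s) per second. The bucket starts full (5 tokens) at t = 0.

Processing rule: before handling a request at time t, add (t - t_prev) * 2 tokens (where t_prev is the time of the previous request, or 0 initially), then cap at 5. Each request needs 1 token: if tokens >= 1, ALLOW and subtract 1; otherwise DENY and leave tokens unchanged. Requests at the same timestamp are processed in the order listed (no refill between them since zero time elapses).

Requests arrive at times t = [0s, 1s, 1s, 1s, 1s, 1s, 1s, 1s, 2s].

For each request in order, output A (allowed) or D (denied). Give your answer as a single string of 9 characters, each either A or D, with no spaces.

Answer: AAAAAADDA

Derivation:
Simulating step by step:
  req#1 t=0s: ALLOW
  req#2 t=1s: ALLOW
  req#3 t=1s: ALLOW
  req#4 t=1s: ALLOW
  req#5 t=1s: ALLOW
  req#6 t=1s: ALLOW
  req#7 t=1s: DENY
  req#8 t=1s: DENY
  req#9 t=2s: ALLOW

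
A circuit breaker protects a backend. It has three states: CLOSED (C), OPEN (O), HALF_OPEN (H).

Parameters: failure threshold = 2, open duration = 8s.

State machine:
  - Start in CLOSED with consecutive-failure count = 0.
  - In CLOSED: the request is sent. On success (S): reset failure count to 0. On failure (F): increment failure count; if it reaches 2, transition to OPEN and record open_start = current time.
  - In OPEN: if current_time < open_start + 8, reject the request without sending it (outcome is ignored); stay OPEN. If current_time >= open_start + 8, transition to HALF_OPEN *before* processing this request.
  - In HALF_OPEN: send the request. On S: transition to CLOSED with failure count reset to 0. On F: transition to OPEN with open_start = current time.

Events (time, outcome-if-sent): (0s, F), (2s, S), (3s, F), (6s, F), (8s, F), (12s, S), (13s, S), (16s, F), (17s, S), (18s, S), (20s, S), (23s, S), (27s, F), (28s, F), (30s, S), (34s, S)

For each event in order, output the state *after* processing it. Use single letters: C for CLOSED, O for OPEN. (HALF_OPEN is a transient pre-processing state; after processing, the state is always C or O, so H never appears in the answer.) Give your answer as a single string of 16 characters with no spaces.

Answer: CCCOOOOOOOOOOOOO

Derivation:
State after each event:
  event#1 t=0s outcome=F: state=CLOSED
  event#2 t=2s outcome=S: state=CLOSED
  event#3 t=3s outcome=F: state=CLOSED
  event#4 t=6s outcome=F: state=OPEN
  event#5 t=8s outcome=F: state=OPEN
  event#6 t=12s outcome=S: state=OPEN
  event#7 t=13s outcome=S: state=OPEN
  event#8 t=16s outcome=F: state=OPEN
  event#9 t=17s outcome=S: state=OPEN
  event#10 t=18s outcome=S: state=OPEN
  event#11 t=20s outcome=S: state=OPEN
  event#12 t=23s outcome=S: state=OPEN
  event#13 t=27s outcome=F: state=OPEN
  event#14 t=28s outcome=F: state=OPEN
  event#15 t=30s outcome=S: state=OPEN
  event#16 t=34s outcome=S: state=OPEN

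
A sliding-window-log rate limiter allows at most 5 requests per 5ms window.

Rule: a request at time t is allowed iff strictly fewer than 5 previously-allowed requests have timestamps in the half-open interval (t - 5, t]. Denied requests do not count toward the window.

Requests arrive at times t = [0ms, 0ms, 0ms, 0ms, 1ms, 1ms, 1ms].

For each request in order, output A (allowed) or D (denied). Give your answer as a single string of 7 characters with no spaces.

Answer: AAAAADD

Derivation:
Tracking allowed requests in the window:
  req#1 t=0ms: ALLOW
  req#2 t=0ms: ALLOW
  req#3 t=0ms: ALLOW
  req#4 t=0ms: ALLOW
  req#5 t=1ms: ALLOW
  req#6 t=1ms: DENY
  req#7 t=1ms: DENY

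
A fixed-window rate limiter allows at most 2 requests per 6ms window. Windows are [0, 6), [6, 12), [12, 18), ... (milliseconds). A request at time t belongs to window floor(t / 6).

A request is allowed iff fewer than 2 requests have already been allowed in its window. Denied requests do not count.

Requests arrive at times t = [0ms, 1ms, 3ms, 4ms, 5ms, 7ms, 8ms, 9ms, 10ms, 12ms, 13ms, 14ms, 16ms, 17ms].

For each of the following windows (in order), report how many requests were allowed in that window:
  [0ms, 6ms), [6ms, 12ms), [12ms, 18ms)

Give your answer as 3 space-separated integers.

Processing requests:
  req#1 t=0ms (window 0): ALLOW
  req#2 t=1ms (window 0): ALLOW
  req#3 t=3ms (window 0): DENY
  req#4 t=4ms (window 0): DENY
  req#5 t=5ms (window 0): DENY
  req#6 t=7ms (window 1): ALLOW
  req#7 t=8ms (window 1): ALLOW
  req#8 t=9ms (window 1): DENY
  req#9 t=10ms (window 1): DENY
  req#10 t=12ms (window 2): ALLOW
  req#11 t=13ms (window 2): ALLOW
  req#12 t=14ms (window 2): DENY
  req#13 t=16ms (window 2): DENY
  req#14 t=17ms (window 2): DENY

Allowed counts by window: 2 2 2

Answer: 2 2 2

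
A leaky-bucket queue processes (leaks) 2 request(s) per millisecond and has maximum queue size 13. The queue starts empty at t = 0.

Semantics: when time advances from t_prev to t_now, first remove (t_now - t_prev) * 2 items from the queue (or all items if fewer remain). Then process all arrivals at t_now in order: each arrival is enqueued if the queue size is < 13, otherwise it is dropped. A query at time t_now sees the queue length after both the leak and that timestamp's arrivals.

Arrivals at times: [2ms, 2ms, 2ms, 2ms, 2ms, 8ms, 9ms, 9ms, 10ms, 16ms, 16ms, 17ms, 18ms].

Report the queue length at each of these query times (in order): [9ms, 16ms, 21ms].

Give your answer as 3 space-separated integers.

Answer: 2 2 0

Derivation:
Queue lengths at query times:
  query t=9ms: backlog = 2
  query t=16ms: backlog = 2
  query t=21ms: backlog = 0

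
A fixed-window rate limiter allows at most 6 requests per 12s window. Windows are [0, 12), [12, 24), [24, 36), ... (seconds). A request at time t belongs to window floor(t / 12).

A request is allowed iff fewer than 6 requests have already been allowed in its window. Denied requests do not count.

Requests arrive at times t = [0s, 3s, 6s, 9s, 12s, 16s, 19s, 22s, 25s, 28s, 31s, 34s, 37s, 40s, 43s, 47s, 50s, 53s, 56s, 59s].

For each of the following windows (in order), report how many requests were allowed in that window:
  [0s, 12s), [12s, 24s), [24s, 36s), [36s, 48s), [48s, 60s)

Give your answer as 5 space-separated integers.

Processing requests:
  req#1 t=0s (window 0): ALLOW
  req#2 t=3s (window 0): ALLOW
  req#3 t=6s (window 0): ALLOW
  req#4 t=9s (window 0): ALLOW
  req#5 t=12s (window 1): ALLOW
  req#6 t=16s (window 1): ALLOW
  req#7 t=19s (window 1): ALLOW
  req#8 t=22s (window 1): ALLOW
  req#9 t=25s (window 2): ALLOW
  req#10 t=28s (window 2): ALLOW
  req#11 t=31s (window 2): ALLOW
  req#12 t=34s (window 2): ALLOW
  req#13 t=37s (window 3): ALLOW
  req#14 t=40s (window 3): ALLOW
  req#15 t=43s (window 3): ALLOW
  req#16 t=47s (window 3): ALLOW
  req#17 t=50s (window 4): ALLOW
  req#18 t=53s (window 4): ALLOW
  req#19 t=56s (window 4): ALLOW
  req#20 t=59s (window 4): ALLOW

Allowed counts by window: 4 4 4 4 4

Answer: 4 4 4 4 4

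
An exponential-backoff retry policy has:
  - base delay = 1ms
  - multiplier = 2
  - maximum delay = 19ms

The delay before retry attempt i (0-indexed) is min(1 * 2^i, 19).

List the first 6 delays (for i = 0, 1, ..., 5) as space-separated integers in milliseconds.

Computing each delay:
  i=0: min(1*2^0, 19) = 1
  i=1: min(1*2^1, 19) = 2
  i=2: min(1*2^2, 19) = 4
  i=3: min(1*2^3, 19) = 8
  i=4: min(1*2^4, 19) = 16
  i=5: min(1*2^5, 19) = 19

Answer: 1 2 4 8 16 19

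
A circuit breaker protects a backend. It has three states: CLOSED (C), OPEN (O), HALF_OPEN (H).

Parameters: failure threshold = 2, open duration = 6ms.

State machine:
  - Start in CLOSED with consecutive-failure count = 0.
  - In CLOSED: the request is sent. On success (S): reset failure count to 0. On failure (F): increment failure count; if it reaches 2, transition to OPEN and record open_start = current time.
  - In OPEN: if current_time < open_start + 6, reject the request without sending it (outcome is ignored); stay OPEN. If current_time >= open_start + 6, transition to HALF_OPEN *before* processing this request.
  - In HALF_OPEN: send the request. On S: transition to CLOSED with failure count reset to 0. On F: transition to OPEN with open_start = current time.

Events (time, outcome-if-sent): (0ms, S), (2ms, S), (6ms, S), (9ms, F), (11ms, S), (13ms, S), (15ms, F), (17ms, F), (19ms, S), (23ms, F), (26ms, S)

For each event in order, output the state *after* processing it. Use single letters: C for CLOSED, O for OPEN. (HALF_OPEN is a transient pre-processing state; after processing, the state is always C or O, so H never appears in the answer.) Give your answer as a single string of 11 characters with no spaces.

Answer: CCCCCCCOOOO

Derivation:
State after each event:
  event#1 t=0ms outcome=S: state=CLOSED
  event#2 t=2ms outcome=S: state=CLOSED
  event#3 t=6ms outcome=S: state=CLOSED
  event#4 t=9ms outcome=F: state=CLOSED
  event#5 t=11ms outcome=S: state=CLOSED
  event#6 t=13ms outcome=S: state=CLOSED
  event#7 t=15ms outcome=F: state=CLOSED
  event#8 t=17ms outcome=F: state=OPEN
  event#9 t=19ms outcome=S: state=OPEN
  event#10 t=23ms outcome=F: state=OPEN
  event#11 t=26ms outcome=S: state=OPEN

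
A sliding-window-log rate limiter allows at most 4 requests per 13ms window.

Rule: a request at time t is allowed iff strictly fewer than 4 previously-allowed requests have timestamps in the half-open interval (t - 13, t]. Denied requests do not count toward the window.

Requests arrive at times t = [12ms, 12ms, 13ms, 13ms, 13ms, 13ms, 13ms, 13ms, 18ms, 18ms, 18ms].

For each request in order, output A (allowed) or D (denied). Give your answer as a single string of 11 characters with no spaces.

Answer: AAAADDDDDDD

Derivation:
Tracking allowed requests in the window:
  req#1 t=12ms: ALLOW
  req#2 t=12ms: ALLOW
  req#3 t=13ms: ALLOW
  req#4 t=13ms: ALLOW
  req#5 t=13ms: DENY
  req#6 t=13ms: DENY
  req#7 t=13ms: DENY
  req#8 t=13ms: DENY
  req#9 t=18ms: DENY
  req#10 t=18ms: DENY
  req#11 t=18ms: DENY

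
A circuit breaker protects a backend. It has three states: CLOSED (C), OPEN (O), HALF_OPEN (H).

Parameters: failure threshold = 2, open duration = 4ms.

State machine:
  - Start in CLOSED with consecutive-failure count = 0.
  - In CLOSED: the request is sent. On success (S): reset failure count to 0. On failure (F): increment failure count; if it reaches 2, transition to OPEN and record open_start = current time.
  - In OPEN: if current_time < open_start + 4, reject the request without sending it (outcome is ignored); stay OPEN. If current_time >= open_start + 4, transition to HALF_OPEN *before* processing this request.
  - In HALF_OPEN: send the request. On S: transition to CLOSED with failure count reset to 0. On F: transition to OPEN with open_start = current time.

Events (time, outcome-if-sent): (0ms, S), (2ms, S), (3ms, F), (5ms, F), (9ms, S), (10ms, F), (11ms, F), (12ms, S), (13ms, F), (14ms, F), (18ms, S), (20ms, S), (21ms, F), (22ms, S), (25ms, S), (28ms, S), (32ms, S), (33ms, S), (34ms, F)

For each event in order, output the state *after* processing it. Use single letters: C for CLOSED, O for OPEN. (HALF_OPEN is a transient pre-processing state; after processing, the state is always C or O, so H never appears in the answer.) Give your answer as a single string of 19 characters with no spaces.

State after each event:
  event#1 t=0ms outcome=S: state=CLOSED
  event#2 t=2ms outcome=S: state=CLOSED
  event#3 t=3ms outcome=F: state=CLOSED
  event#4 t=5ms outcome=F: state=OPEN
  event#5 t=9ms outcome=S: state=CLOSED
  event#6 t=10ms outcome=F: state=CLOSED
  event#7 t=11ms outcome=F: state=OPEN
  event#8 t=12ms outcome=S: state=OPEN
  event#9 t=13ms outcome=F: state=OPEN
  event#10 t=14ms outcome=F: state=OPEN
  event#11 t=18ms outcome=S: state=CLOSED
  event#12 t=20ms outcome=S: state=CLOSED
  event#13 t=21ms outcome=F: state=CLOSED
  event#14 t=22ms outcome=S: state=CLOSED
  event#15 t=25ms outcome=S: state=CLOSED
  event#16 t=28ms outcome=S: state=CLOSED
  event#17 t=32ms outcome=S: state=CLOSED
  event#18 t=33ms outcome=S: state=CLOSED
  event#19 t=34ms outcome=F: state=CLOSED

Answer: CCCOCCOOOOCCCCCCCCC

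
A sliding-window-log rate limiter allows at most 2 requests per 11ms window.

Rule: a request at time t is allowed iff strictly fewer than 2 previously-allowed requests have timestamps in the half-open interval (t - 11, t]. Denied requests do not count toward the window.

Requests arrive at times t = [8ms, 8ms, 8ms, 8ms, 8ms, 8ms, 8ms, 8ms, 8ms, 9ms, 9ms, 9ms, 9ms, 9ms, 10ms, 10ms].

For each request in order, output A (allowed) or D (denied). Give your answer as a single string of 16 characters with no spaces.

Answer: AADDDDDDDDDDDDDD

Derivation:
Tracking allowed requests in the window:
  req#1 t=8ms: ALLOW
  req#2 t=8ms: ALLOW
  req#3 t=8ms: DENY
  req#4 t=8ms: DENY
  req#5 t=8ms: DENY
  req#6 t=8ms: DENY
  req#7 t=8ms: DENY
  req#8 t=8ms: DENY
  req#9 t=8ms: DENY
  req#10 t=9ms: DENY
  req#11 t=9ms: DENY
  req#12 t=9ms: DENY
  req#13 t=9ms: DENY
  req#14 t=9ms: DENY
  req#15 t=10ms: DENY
  req#16 t=10ms: DENY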